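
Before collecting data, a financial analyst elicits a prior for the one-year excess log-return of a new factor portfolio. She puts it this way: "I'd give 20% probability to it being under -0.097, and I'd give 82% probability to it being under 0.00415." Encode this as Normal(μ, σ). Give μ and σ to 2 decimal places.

μ = -0.05, σ = 0.06

For Normal(μ,σ), the p-quantile is μ + z_p·σ. Here z_{0.2} = -0.8416, z_{0.82} = 0.9154.
So -0.097 = μ − 0.8416σ and 0.00415 = μ + 0.9154σ.
Subtracting: σ = (0.00415 − -0.097)/(0.9154 − (-0.8416)) = 0.06.
Then μ = -0.097 − (-0.8416)·0.06 = -0.05.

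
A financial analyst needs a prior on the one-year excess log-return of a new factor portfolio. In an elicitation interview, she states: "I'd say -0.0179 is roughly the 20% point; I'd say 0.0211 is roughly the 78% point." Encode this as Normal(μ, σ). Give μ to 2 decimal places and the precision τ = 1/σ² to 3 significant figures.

The p-quantile of Normal(μ,σ) is μ + z_p·σ, with z_{0.2} = -0.8416 and z_{0.78} = 0.7722.
Eliminate σ: μ = (z₂·x₁ − z₁·x₂)/(z₂ − z₁) = (0.7722·-0.0179 − (-0.8416)·0.0211)/1.614 = 0.00.
Then σ = (x₂ − x₁)/(z₂ − z₁) = (0.0211 − -0.0179)/1.614 = 0.02.
Precision τ = 1/σ² = 1/0.02417² = 1710.

μ = 0.00, τ = 1710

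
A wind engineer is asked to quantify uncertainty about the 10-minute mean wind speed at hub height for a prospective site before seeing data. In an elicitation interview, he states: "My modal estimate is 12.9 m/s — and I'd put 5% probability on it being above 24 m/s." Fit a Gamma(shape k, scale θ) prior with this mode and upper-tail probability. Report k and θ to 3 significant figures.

k ≈ 8.22, θ ≈ 1.79

Gamma(k,θ) with k>1 has mode (k−1)θ, so θ = 12.9/(k−1).
Need P(X < 24) = 0.95 with θ tied to k this way. Start at k = 2, θ = 12.9: P(X<24) ≈ 0.555.
Too low — raise k to concentrate. Iterating converges to k ≈ 8.22.
Then θ = 12.9/(8.22−1) ≈ 1.79.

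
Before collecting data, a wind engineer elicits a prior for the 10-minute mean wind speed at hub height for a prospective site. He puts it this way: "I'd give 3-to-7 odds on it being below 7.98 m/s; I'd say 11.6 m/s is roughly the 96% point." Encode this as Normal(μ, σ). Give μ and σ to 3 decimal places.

The p-quantile of Normal(μ,σ) is μ + z_p·σ, with z_{0.3} = -0.5244 and z_{0.96} = 1.751.
Eliminate σ: μ = (z₂·x₁ − z₁·x₂)/(z₂ − z₁) = (1.751·7.98 − (-0.5244)·11.6)/2.275 = 8.814.
Then σ = (x₂ − x₁)/(z₂ − z₁) = (11.6 − 7.98)/2.275 = 1.591.

μ = 8.814, σ = 1.591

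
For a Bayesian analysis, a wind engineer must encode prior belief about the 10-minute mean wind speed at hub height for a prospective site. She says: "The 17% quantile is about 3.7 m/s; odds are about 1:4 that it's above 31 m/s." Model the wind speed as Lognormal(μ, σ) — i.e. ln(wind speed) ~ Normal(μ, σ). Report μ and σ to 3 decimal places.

μ ≈ 2.438, σ ≈ 1.184

If T ~ Lognormal(μ,σ) then ln T ~ Normal(μ,σ), so the p-quantile of ln T is μ + z_p·σ.
ln(3.7) = 1.308 and ln(31) = 3.434; z_{0.17} = -0.9542, z_{0.8} = 0.8416.
σ = (3.434 − 1.308)/(0.8416 − (-0.9542)) = 1.184.
μ = 1.308 − (-0.9542)·1.184 = 2.438.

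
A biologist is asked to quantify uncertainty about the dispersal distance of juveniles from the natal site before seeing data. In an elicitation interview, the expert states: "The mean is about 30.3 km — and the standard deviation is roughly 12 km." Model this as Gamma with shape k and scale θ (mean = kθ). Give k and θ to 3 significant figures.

For Gamma(k, scale θ): mean = kθ, variance = kθ², so CV = 1/√k.
CV = SD/mean = 12/30.3 = 0.396, hence k = 1/CV² = 6.38.
Then θ = mean/k = 30.3/6.38 = 4.75.

k ≈ 6.38, θ ≈ 4.75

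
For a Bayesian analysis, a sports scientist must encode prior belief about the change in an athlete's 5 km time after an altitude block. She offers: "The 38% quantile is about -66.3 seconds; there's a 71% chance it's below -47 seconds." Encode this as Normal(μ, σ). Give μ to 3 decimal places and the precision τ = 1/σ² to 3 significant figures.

For Normal(μ,σ), the p-quantile is μ + z_p·σ. Here z_{0.38} = -0.3055, z_{0.71} = 0.5534.
So -66.3 = μ − 0.3055σ and -47 = μ + 0.5534σ.
Subtracting: σ = (-47 − -66.3)/(0.5534 − (-0.3055)) = 22.472.
Then μ = -66.3 − (-0.3055)·22.472 = -59.435.
Precision τ = 1/σ² = 1/22.47² = 0.00198.

μ = -59.435, τ = 0.00198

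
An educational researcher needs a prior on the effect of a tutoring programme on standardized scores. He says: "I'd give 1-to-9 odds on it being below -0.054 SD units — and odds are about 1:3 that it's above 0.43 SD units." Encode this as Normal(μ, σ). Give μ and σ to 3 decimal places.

For Normal(μ,σ), the p-quantile is μ + z_p·σ. Here z_{0.1} = -1.282, z_{0.75} = 0.6745.
So -0.054 = μ − 1.282σ and 0.43 = μ + 0.6745σ.
Subtracting: σ = (0.43 − -0.054)/(0.6745 − (-1.282)) = 0.247.
Then μ = -0.054 − (-1.282)·0.247 = 0.263.

μ = 0.263, σ = 0.247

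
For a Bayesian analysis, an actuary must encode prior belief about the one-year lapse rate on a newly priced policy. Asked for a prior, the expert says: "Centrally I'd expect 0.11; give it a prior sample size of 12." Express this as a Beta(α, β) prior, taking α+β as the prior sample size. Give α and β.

α = 1.32, β = 10.68

Under the effective-sample-size interpretation, Beta(α, β) has prior mean α/(α+β) and prior sample size α+β.
So α+β = 12 and α/(α+β) = 0.11, giving α = 0.11·12 = 1.32 and β = 12 − 1.32 = 10.68.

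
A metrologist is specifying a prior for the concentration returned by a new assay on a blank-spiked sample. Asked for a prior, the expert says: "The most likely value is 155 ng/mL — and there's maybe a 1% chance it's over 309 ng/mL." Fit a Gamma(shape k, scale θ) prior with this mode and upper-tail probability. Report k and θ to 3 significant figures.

k ≈ 11.3, θ ≈ 15

Gamma(k,θ) with k>1 has mode (k−1)θ, so θ = 155/(k−1).
Need P(X < 309) = 0.99 with θ tied to k this way. Start at k = 2, θ = 155: P(X<309) ≈ 0.592.
Too low — raise k to concentrate. Iterating converges to k ≈ 11.3.
Then θ = 155/(11.3−1) ≈ 15.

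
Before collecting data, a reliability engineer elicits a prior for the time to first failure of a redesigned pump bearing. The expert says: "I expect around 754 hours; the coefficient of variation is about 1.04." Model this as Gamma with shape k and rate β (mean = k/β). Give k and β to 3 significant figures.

For Gamma(k, rate β): mean = k/β, variance = k/β², so CV = 1/√k.
CV = 1.04, hence k = 1/CV² = 0.925.
Then β = k/mean = 0.925/754 = 0.00123.

k ≈ 0.925, β ≈ 0.00123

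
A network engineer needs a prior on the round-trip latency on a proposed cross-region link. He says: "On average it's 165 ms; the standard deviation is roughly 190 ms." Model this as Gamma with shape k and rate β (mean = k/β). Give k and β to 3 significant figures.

For Gamma(k, rate β): mean = k/β, variance = k/β², so CV = 1/√k.
CV = SD/mean = 190/165 = 1.152, hence k = 1/CV² = 0.754.
Then β = k/mean = 0.754/165 = 0.00457.

k ≈ 0.754, β ≈ 0.00457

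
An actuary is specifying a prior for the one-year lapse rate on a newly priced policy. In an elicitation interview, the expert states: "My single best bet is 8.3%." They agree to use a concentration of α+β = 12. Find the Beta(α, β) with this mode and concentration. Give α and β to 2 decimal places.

α = 1.83, β = 10.17

For α,β > 1 the Beta mode is (α−1)/(α+β−2). With α+β = 12, the mode is (α−1)/10.
Set (α−1)/10 = 0.083 → α = 1 + 0.083·10 = 1.83.
β = 12 − α = 10.17.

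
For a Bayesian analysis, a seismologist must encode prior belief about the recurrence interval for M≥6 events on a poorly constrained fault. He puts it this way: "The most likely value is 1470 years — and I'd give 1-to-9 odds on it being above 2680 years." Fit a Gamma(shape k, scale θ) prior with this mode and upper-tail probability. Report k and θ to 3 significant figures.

Gamma(k,θ) with k>1 has mode (k−1)θ, so θ = 1470/(k−1).
Need P(X < 2680) = 0.9 with θ tied to k this way. Start at k = 2, θ = 1470: P(X<2680) ≈ 0.544.
Too low — raise k to concentrate. Iterating converges to k ≈ 6.28.
Then θ = 1470/(6.28−1) ≈ 278.

k ≈ 6.28, θ ≈ 278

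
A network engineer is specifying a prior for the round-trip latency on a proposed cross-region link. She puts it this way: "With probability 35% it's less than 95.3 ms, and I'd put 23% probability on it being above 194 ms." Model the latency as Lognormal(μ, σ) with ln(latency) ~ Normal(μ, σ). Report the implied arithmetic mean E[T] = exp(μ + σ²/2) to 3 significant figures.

E[T] ≈ 149 ms

If T ~ Lognormal(μ,σ) then ln T ~ Normal(μ,σ), so the p-quantile of ln T is μ + z_p·σ.
ln(95.3) = 4.557 and ln(194) = 5.268; z_{0.35} = -0.3853, z_{0.77} = 0.7388.
σ = (5.268 − 4.557)/(0.7388 − (-0.3853)) = 0.632.
μ = 4.557 − (-0.3853)·0.632 = 4.801.
E[T] = exp(μ + σ²/2) = exp(4.801 + 0.1999) = 149 ms.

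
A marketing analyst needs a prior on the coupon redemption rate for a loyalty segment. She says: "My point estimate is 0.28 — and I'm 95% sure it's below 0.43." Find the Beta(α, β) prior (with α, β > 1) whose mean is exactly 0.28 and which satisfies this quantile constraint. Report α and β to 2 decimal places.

With mean 0.28 fixed, write α = 0.28s, β = 0.72s where s = α+β.
Need P(θ < 0.43) = 0.95 under Beta(0.28s, 0.72s). Normal approximation: (q−m)/√(m(1−m)/s) ≈ z_{0.95} = 1.64, so s ≈ 0.28·0.72·(1.64)²/(0.43−0.28)² = 24.2.
At s = 24.2: P(θ<0.43) ≈ 0.943. Adjusting to match 0.95 gives s ≈ 26.55.
So α = 0.28·26.55 ≈ 7.43, β = 0.72·26.55 ≈ 19.11.

α ≈ 7.43, β ≈ 19.11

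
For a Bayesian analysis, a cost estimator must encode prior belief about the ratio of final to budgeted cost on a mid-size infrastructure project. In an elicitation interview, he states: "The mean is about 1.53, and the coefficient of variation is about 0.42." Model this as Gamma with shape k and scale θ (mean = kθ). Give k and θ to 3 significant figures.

For Gamma(k, scale θ): mean = kθ, variance = kθ², so CV = 1/√k.
CV = 0.42, hence k = 1/CV² = 5.67.
Then θ = mean/k = 1.53/5.67 = 0.27.

k ≈ 5.67, θ ≈ 0.27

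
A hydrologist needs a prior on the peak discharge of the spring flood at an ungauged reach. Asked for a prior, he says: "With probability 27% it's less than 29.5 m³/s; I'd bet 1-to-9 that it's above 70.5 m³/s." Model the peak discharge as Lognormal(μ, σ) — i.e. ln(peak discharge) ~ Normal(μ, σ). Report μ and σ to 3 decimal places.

μ ≈ 3.666, σ ≈ 0.460

If T ~ Lognormal(μ,σ) then ln T ~ Normal(μ,σ), so the p-quantile of ln T is μ + z_p·σ.
ln(29.5) = 3.384 and ln(70.5) = 4.256; z_{0.27} = -0.6128, z_{0.9} = 1.282.
σ = (4.256 − 3.384)/(1.282 − (-0.6128)) = 0.460.
μ = 3.384 − (-0.6128)·0.460 = 3.666.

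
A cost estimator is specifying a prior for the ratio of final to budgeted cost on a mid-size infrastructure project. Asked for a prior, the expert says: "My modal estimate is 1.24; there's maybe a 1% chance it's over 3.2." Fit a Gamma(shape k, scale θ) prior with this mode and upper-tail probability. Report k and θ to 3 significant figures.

Gamma(k,θ) with k>1 has mode (k−1)θ, so θ = 1.24/(k−1).
Need P(X < 3.2) = 0.99 with θ tied to k this way. Start at k = 2, θ = 1.24: P(X<3.2) ≈ 0.729.
Too low — raise k to concentrate. Iterating converges to k ≈ 6.19.
Then θ = 1.24/(6.19−1) ≈ 0.239.

k ≈ 6.19, θ ≈ 0.239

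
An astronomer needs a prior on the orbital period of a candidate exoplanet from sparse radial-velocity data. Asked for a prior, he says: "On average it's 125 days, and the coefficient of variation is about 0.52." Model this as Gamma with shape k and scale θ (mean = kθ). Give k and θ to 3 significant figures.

For Gamma(k, scale θ): mean = kθ, variance = kθ², so CV = 1/√k.
CV = 0.52, hence k = 1/CV² = 3.7.
Then θ = mean/k = 125/3.7 = 33.8.

k ≈ 3.7, θ ≈ 33.8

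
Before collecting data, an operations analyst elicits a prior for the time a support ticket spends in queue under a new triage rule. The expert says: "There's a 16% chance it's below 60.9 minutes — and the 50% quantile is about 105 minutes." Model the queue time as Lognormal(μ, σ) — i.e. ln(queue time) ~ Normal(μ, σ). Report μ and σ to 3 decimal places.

If T ~ Lognormal(μ,σ) then ln T ~ Normal(μ,σ), so the p-quantile of ln T is μ + z_p·σ.
ln(60.9) = 4.109 and ln(105) = 4.654; z_{0.16} = -0.9945, z_{0.5} = 0.
σ = (4.654 − 4.109)/(0 − (-0.9945)) = 0.548.
μ = 4.109 − (-0.9945)·0.548 = 4.654.

μ ≈ 4.654, σ ≈ 0.548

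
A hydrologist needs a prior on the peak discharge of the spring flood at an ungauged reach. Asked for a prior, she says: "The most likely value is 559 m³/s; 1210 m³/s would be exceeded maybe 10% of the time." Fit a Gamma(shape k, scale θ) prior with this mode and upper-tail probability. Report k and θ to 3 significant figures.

Gamma(k,θ) with k>1 has mode (k−1)θ, so θ = 559/(k−1).
Need P(X < 1210) = 0.9 with θ tied to k this way. Start at k = 2, θ = 559: P(X<1210) ≈ 0.637.
Too low — raise k to concentrate. Iterating converges to k ≈ 4.22.
Then θ = 559/(4.22−1) ≈ 173.

k ≈ 4.22, θ ≈ 173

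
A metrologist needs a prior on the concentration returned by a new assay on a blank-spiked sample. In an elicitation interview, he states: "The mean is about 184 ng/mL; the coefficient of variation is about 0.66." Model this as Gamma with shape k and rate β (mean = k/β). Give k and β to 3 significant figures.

k ≈ 2.3, β ≈ 0.0125

For Gamma(k, rate β): mean = k/β, variance = k/β², so CV = 1/√k.
CV = 0.66, hence k = 1/CV² = 2.3.
Then β = k/mean = 2.3/184 = 0.0125.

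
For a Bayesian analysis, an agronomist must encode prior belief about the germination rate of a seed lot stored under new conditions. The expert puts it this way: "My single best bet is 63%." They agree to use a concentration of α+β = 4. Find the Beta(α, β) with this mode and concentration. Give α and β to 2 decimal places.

For α,β > 1 the Beta mode is (α−1)/(α+β−2). With α+β = 4, the mode is (α−1)/2.
Set (α−1)/2 = 0.63 → α = 1 + 0.63·2 = 2.26.
β = 4 − α = 1.74.

α = 2.26, β = 1.74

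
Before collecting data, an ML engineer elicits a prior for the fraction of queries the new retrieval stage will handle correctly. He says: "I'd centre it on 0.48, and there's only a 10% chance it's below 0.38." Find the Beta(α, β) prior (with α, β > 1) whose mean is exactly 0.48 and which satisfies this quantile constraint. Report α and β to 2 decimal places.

α ≈ 19.43, β ≈ 21.05

With mean 0.48 fixed, write α = 0.48s, β = 0.52s where s = α+β.
Need P(θ < 0.38) = 0.1 under Beta(0.48s, 0.52s). Normal approximation: (q−m)/√(m(1−m)/s) ≈ z_{0.1} = -1.28, so s ≈ 0.48·0.52·(-1.28)²/(0.38−0.48)² = 41.0.
At s = 41.0: P(θ<0.38) ≈ 0.099. Adjusting to match 0.1 gives s ≈ 40.48.
So α = 0.48·40.48 ≈ 19.43, β = 0.52·40.48 ≈ 21.05.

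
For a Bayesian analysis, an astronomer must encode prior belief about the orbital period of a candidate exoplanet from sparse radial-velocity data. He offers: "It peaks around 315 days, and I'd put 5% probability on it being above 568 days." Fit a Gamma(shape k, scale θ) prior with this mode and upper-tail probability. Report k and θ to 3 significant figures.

Gamma(k,θ) with k>1 has mode (k−1)θ, so θ = 315/(k−1).
Need P(X < 568) = 0.95 with θ tied to k this way. Start at k = 2, θ = 315: P(X<568) ≈ 0.538.
Too low — raise k to concentrate. Iterating converges to k ≈ 9.02.
Then θ = 315/(9.02−1) ≈ 39.3.

k ≈ 9.02, θ ≈ 39.3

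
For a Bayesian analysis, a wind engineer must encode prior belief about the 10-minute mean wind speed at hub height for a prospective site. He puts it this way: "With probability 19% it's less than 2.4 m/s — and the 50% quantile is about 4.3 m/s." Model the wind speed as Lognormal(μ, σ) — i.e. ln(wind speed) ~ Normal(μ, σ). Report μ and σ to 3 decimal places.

μ ≈ 1.459, σ ≈ 0.664

If T ~ Lognormal(μ,σ) then ln T ~ Normal(μ,σ), so the p-quantile of ln T is μ + z_p·σ.
ln(2.4) = 0.8755 and ln(4.3) = 1.459; z_{0.19} = -0.8779, z_{0.5} = 0.
σ = (1.459 − 0.8755)/(0 − (-0.8779)) = 0.664.
μ = 0.8755 − (-0.8779)·0.664 = 1.459.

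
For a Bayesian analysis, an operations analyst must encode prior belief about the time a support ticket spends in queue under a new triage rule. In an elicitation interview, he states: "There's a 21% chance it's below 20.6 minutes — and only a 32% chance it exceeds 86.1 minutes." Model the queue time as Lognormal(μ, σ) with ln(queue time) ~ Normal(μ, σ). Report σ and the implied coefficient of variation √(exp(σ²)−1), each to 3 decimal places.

If T ~ Lognormal(μ,σ) then ln T ~ Normal(μ,σ), so the p-quantile of ln T is μ + z_p·σ.
ln(20.6) = 3.025 and ln(86.1) = 4.456; z_{0.21} = -0.8064, z_{0.68} = 0.4677.
σ = (4.456 − 3.025)/(0.4677 − (-0.8064)) = 1.123.
μ = 3.025 − (-0.8064)·1.123 = 3.931.
CV = √(exp(σ²)−1) = √(exp(1.2600)−1) = 1.589.

σ ≈ 1.123, CV ≈ 1.589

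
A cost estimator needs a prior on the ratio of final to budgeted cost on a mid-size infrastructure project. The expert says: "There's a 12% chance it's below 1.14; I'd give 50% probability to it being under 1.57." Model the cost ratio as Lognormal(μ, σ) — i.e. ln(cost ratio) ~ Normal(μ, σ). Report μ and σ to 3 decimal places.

μ ≈ 0.451, σ ≈ 0.272

If T ~ Lognormal(μ,σ) then ln T ~ Normal(μ,σ), so the p-quantile of ln T is μ + z_p·σ.
ln(1.14) = 0.131 and ln(1.57) = 0.4511; z_{0.12} = -1.175, z_{0.5} = 0.
σ = (0.4511 − 0.131)/(0 − (-1.175)) = 0.272.
μ = 0.131 − (-1.175)·0.272 = 0.451.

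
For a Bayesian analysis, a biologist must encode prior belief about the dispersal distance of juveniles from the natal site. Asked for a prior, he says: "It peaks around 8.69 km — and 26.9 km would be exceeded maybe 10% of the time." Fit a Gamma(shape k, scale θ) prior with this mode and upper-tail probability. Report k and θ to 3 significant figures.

k ≈ 2.48, θ ≈ 5.85

Gamma(k,θ) with k>1 has mode (k−1)θ, so θ = 8.69/(k−1).
Need P(X < 26.9) = 0.9 with θ tied to k this way. Start at k = 2, θ = 8.69: P(X<26.9) ≈ 0.815.
Too low — raise k to concentrate. Iterating converges to k ≈ 2.48.
Then θ = 8.69/(2.48−1) ≈ 5.85.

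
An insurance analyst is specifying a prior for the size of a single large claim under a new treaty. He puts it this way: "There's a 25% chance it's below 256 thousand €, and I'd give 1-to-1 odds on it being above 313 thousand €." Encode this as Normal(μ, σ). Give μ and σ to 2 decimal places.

The p-quantile of Normal(μ,σ) is μ + z_p·σ, with z_{0.25} = -0.6745 and z_{0.5} = 0.
Eliminate σ: μ = (z₂·x₁ − z₁·x₂)/(z₂ − z₁) = (0·256 − (-0.6745)·313)/0.6745 = 313.00.
Then σ = (x₂ − x₁)/(z₂ − z₁) = (313 − 256)/0.6745 = 84.51.

μ = 313.00, σ = 84.51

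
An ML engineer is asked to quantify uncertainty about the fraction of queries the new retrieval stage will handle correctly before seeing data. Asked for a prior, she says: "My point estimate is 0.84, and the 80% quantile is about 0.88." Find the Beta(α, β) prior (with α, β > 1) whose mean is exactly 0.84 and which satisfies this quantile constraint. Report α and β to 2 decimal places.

With mean 0.84 fixed, write α = 0.84s, β = 0.16s where s = α+β.
Need P(θ < 0.88) = 0.8 under Beta(0.84s, 0.16s). Normal approximation: (q−m)/√(m(1−m)/s) ≈ z_{0.8} = 0.842, so s ≈ 0.84·0.16·(0.842)²/(0.88−0.84)² = 59.5.
At s = 59.5: P(θ<0.88) ≈ 0.795. Adjusting to match 0.8 gives s ≈ 61.63.
So α = 0.84·61.63 ≈ 51.77, β = 0.16·61.63 ≈ 9.86.

α ≈ 51.77, β ≈ 9.86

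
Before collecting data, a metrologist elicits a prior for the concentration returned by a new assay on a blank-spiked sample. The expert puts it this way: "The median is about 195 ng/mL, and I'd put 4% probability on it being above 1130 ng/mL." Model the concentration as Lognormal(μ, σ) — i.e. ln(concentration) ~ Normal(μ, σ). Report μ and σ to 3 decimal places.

If T ~ Lognormal(μ,σ) then ln T ~ Normal(μ,σ), so the p-quantile of ln T is μ + z_p·σ.
ln(195) = 5.273 and ln(1130) = 7.03; z_{0.5} = 0, z_{0.96} = 1.751.
σ = (7.03 − 5.273)/(1.751 − (0)) = 1.004.
μ = 5.273 − (0)·1.004 = 5.273.

μ ≈ 5.273, σ ≈ 1.004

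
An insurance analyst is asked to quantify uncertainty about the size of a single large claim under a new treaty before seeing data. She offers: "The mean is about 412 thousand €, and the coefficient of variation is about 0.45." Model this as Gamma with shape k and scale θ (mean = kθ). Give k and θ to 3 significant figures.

k ≈ 4.94, θ ≈ 83.4

For Gamma(k, scale θ): mean = kθ, variance = kθ², so CV = 1/√k.
CV = 0.45, hence k = 1/CV² = 4.94.
Then θ = mean/k = 412/4.94 = 83.4.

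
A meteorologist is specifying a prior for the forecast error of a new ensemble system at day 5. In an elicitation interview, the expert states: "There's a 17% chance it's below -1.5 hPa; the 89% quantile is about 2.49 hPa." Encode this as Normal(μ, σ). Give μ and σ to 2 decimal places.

For Normal(μ,σ), the p-quantile is μ + z_p·σ. Here z_{0.17} = -0.9542, z_{0.89} = 1.227.
So -1.5 = μ − 0.9542σ and 2.49 = μ + 1.227σ.
Subtracting: σ = (2.49 − -1.5)/(1.227 − (-0.9542)) = 1.83.
Then μ = -1.5 − (-0.9542)·1.83 = 0.25.

μ = 0.25, σ = 1.83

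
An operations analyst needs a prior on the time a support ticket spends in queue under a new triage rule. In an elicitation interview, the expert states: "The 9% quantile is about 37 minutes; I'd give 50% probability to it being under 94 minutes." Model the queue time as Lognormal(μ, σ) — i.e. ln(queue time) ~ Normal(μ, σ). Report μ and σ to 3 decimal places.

μ ≈ 4.543, σ ≈ 0.695

If T ~ Lognormal(μ,σ) then ln T ~ Normal(μ,σ), so the p-quantile of ln T is μ + z_p·σ.
ln(37) = 3.611 and ln(94) = 4.543; z_{0.09} = -1.341, z_{0.5} = 0.
σ = (4.543 − 3.611)/(0 − (-1.341)) = 0.695.
μ = 3.611 − (-1.341)·0.695 = 4.543.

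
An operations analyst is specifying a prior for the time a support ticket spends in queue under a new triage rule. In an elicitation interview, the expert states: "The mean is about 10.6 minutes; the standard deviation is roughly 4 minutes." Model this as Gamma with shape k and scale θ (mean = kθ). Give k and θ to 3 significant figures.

For Gamma(k, scale θ): mean = kθ, variance = kθ², so CV = 1/√k.
CV = SD/mean = 4/10.6 = 0.3774, hence k = 1/CV² = 7.02.
Then θ = mean/k = 10.6/7.02 = 1.51.

k ≈ 7.02, θ ≈ 1.51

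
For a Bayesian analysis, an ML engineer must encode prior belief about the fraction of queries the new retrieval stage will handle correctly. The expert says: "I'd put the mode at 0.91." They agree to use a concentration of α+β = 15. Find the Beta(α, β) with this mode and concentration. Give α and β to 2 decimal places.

For α,β > 1 the Beta mode is (α−1)/(α+β−2). With α+β = 15, the mode is (α−1)/13.
Set (α−1)/13 = 0.91 → α = 1 + 0.91·13 = 12.83.
β = 15 − α = 2.17.

α = 12.83, β = 2.17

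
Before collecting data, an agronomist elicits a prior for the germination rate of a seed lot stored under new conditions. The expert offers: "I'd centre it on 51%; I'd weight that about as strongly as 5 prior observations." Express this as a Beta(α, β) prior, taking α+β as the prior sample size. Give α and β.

Under the effective-sample-size interpretation, Beta(α, β) has prior mean α/(α+β) and prior sample size α+β.
So α+β = 5 and α/(α+β) = 0.51, giving α = 0.51·5 = 2.55 and β = 5 − 2.55 = 2.45.

α = 2.55, β = 2.45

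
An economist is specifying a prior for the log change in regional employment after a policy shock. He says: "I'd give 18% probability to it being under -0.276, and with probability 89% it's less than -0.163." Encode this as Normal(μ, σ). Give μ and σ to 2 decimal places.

For Normal(μ,σ), the p-quantile is μ + z_p·σ. Here z_{0.18} = -0.9154, z_{0.89} = 1.227.
So -0.276 = μ − 0.9154σ and -0.163 = μ + 1.227σ.
Subtracting: σ = (-0.163 − -0.276)/(1.227 − (-0.9154)) = 0.05.
Then μ = -0.276 − (-0.9154)·0.05 = -0.23.

μ = -0.23, σ = 0.05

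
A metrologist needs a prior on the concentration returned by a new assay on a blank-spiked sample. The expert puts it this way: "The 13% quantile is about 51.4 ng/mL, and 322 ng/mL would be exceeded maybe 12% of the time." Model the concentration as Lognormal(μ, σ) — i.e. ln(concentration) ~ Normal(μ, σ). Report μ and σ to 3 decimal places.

μ ≈ 4.838, σ ≈ 0.797

If T ~ Lognormal(μ,σ) then ln T ~ Normal(μ,σ), so the p-quantile of ln T is μ + z_p·σ.
ln(51.4) = 3.94 and ln(322) = 5.775; z_{0.13} = -1.126, z_{0.88} = 1.175.
σ = (5.775 − 3.94)/(1.175 − (-1.126)) = 0.797.
μ = 3.94 − (-1.126)·0.797 = 4.838.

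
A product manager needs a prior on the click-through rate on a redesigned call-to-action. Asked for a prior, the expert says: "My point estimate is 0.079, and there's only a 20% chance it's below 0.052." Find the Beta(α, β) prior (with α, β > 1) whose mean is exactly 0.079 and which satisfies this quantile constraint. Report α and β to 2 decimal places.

α ≈ 5.79, β ≈ 67.48

With mean 0.079 fixed, write α = 0.079s, β = 0.921s where s = α+β.
Need P(θ < 0.052) = 0.2 under Beta(0.079s, 0.921s). Normal approximation: (q−m)/√(m(1−m)/s) ≈ z_{0.2} = -0.842, so s ≈ 0.079·0.921·(-0.842)²/(0.052−0.079)² = 70.7.
At s = 70.7: P(θ<0.052) ≈ 0.206. Adjusting to match 0.2 gives s ≈ 73.27.
So α = 0.079·73.27 ≈ 5.79, β = 0.921·73.27 ≈ 67.48.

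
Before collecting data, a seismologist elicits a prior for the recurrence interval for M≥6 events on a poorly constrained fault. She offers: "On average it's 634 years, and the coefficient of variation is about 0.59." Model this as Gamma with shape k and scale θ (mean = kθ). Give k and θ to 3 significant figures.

For Gamma(k, scale θ): mean = kθ, variance = kθ², so CV = 1/√k.
CV = 0.59, hence k = 1/CV² = 2.87.
Then θ = mean/k = 634/2.87 = 221.

k ≈ 2.87, θ ≈ 221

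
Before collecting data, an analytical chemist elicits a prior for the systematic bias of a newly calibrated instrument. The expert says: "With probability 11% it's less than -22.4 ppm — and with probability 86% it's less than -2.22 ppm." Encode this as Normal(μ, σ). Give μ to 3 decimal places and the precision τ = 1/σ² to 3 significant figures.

The p-quantile of Normal(μ,σ) is μ + z_p·σ, with z_{0.11} = -1.227 and z_{0.86} = 1.08.
Eliminate σ: μ = (z₂·x₁ − z₁·x₂)/(z₂ − z₁) = (1.08·-22.4 − (-1.227)·-2.22)/2.307 = -11.670.
Then σ = (x₂ − x₁)/(z₂ − z₁) = (-2.22 − -22.4)/2.307 = 8.748.
Precision τ = 1/σ² = 1/8.748² = 0.0131.

μ = -11.670, τ = 0.0131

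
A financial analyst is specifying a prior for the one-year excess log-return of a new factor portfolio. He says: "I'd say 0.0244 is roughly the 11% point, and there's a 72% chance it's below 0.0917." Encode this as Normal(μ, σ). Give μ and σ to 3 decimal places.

For Normal(μ,σ), the p-quantile is μ + z_p·σ. Here z_{0.11} = -1.227, z_{0.72} = 0.5828.
So 0.0244 = μ − 1.227σ and 0.0917 = μ + 0.5828σ.
Subtracting: σ = (0.0917 − 0.0244)/(0.5828 − (-1.227)) = 0.037.
Then μ = 0.0244 − (-1.227)·0.037 = 0.070.

μ = 0.070, σ = 0.037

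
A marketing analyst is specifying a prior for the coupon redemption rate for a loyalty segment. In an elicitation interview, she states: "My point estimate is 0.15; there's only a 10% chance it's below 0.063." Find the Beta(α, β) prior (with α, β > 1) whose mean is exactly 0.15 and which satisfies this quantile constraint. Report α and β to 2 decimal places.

With mean 0.15 fixed, write α = 0.15s, β = 0.85s where s = α+β.
Need P(θ < 0.063) = 0.1 under Beta(0.15s, 0.85s). Normal approximation: (q−m)/√(m(1−m)/s) ≈ z_{0.1} = -1.28, so s ≈ 0.15·0.85·(-1.28)²/(0.063−0.15)² = 27.7.
At s = 27.7: P(θ<0.063) ≈ 0.070. Adjusting to match 0.1 gives s ≈ 22.03.
So α = 0.15·22.03 ≈ 3.30, β = 0.85·22.03 ≈ 18.72.

α ≈ 3.30, β ≈ 18.72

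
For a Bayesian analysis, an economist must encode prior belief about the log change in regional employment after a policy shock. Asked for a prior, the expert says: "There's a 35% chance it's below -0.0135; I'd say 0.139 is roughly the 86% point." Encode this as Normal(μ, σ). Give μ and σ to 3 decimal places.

μ = 0.027, σ = 0.104

The p-quantile of Normal(μ,σ) is μ + z_p·σ, with z_{0.35} = -0.3853 and z_{0.86} = 1.08.
Eliminate σ: μ = (z₂·x₁ − z₁·x₂)/(z₂ − z₁) = (1.08·-0.0135 − (-0.3853)·0.139)/1.466 = 0.027.
Then σ = (x₂ − x₁)/(z₂ − z₁) = (0.139 − -0.0135)/1.466 = 0.104.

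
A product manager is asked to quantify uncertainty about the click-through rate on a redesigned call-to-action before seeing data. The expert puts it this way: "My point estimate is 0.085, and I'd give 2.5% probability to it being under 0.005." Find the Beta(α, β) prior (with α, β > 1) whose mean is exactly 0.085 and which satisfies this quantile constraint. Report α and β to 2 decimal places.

α ≈ 1.32, β ≈ 14.25

With mean 0.085 fixed, write α = 0.085s, β = 0.915s where s = α+β.
Need P(θ < 0.005) = 0.025 under Beta(0.085s, 0.915s). Normal approximation: (q−m)/√(m(1−m)/s) ≈ z_{0.025} = -1.96, so s ≈ 0.085·0.915·(-1.96)²/(0.005−0.085)² = 46.7.
At s = 46.7: P(θ<0.005) ≈ 0.000. Adjusting to match 0.025 gives s ≈ 15.58.
So α = 0.085·15.58 ≈ 1.32, β = 0.915·15.58 ≈ 14.25.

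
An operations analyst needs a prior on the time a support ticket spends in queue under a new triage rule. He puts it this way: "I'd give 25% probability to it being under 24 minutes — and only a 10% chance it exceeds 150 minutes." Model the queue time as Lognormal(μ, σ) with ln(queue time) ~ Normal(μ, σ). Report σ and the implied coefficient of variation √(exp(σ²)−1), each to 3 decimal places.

σ ≈ 0.937, CV ≈ 1.186

If T ~ Lognormal(μ,σ) then ln T ~ Normal(μ,σ), so the p-quantile of ln T is μ + z_p·σ.
ln(24) = 3.178 and ln(150) = 5.011; z_{0.25} = -0.6745, z_{0.9} = 1.282.
σ = (5.011 − 3.178)/(1.282 − (-0.6745)) = 0.937.
μ = 3.178 − (-0.6745)·0.937 = 3.810.
CV = √(exp(σ²)−1) = √(exp(0.8777)−1) = 1.186.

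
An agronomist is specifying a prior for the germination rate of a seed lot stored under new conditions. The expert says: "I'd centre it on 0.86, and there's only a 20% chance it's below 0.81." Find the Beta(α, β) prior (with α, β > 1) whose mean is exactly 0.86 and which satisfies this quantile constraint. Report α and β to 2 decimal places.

α ≈ 25.66, β ≈ 4.18

With mean 0.86 fixed, write α = 0.86s, β = 0.14s where s = α+β.
Need P(θ < 0.81) = 0.2 under Beta(0.86s, 0.14s). Normal approximation: (q−m)/√(m(1−m)/s) ≈ z_{0.2} = -0.842, so s ≈ 0.86·0.14·(-0.842)²/(0.81−0.86)² = 34.1.
At s = 34.1: P(θ<0.81) ≈ 0.188. Adjusting to match 0.2 gives s ≈ 29.83.
So α = 0.86·29.83 ≈ 25.66, β = 0.14·29.83 ≈ 4.18.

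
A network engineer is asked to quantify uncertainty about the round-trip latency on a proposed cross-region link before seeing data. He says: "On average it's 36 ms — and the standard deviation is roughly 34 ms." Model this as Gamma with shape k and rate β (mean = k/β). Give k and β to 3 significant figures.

k ≈ 1.12, β ≈ 0.0311

For Gamma(k, rate β): mean = k/β, variance = k/β², so CV = 1/√k.
CV = SD/mean = 34/36 = 0.9444, hence k = 1/CV² = 1.12.
Then β = k/mean = 1.12/36 = 0.0311.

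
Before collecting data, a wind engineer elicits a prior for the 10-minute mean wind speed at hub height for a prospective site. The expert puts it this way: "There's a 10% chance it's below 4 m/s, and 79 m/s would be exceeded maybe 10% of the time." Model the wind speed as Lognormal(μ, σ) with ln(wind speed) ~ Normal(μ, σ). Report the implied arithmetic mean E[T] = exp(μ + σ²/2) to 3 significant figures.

E[T] ≈ 35 m/s

If T ~ Lognormal(μ,σ) then ln T ~ Normal(μ,σ), so the p-quantile of ln T is μ + z_p·σ.
ln(4) = 1.386 and ln(79) = 4.369; z_{0.1} = -1.282, z_{0.9} = 1.282.
σ = (4.369 − 1.386)/(1.282 − (-1.282)) = 1.164.
μ = 1.386 − (-1.282)·1.164 = 2.878.
E[T] = exp(μ + σ²/2) = exp(2.878 + 0.6773) = 35 m/s.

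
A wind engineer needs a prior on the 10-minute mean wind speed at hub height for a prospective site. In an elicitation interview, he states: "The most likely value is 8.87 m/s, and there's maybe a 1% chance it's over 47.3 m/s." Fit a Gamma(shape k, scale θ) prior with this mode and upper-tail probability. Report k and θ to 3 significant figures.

k ≈ 2.37, θ ≈ 6.47

Gamma(k,θ) with k>1 has mode (k−1)θ, so θ = 8.87/(k−1).
Need P(X < 47.3) = 0.99 with θ tied to k this way. Start at k = 2, θ = 8.87: P(X<47.3) ≈ 0.969.
Too low — raise k to concentrate. Iterating converges to k ≈ 2.37.
Then θ = 8.87/(2.37−1) ≈ 6.47.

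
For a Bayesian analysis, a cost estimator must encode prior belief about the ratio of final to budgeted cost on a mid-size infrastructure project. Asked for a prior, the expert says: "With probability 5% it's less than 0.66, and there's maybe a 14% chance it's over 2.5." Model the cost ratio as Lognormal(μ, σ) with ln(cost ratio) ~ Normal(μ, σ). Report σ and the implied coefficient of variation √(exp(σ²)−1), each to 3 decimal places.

If T ~ Lognormal(μ,σ) then ln T ~ Normal(μ,σ), so the p-quantile of ln T is μ + z_p·σ.
ln(0.66) = -0.4155 and ln(2.5) = 0.9163; z_{0.05} = -1.645, z_{0.86} = 1.08.
σ = (0.9163 − -0.4155)/(1.08 − (-1.645)) = 0.489.
μ = -0.4155 − (-1.645)·0.489 = 0.388.
CV = √(exp(σ²)−1) = √(exp(0.2388)−1) = 0.519.

σ ≈ 0.489, CV ≈ 0.519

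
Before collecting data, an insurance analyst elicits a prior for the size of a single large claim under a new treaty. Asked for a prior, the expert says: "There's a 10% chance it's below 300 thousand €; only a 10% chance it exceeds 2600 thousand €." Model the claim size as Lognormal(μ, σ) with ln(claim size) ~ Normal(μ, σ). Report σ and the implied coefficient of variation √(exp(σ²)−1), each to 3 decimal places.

σ ≈ 0.843, CV ≈ 1.017

If T ~ Lognormal(μ,σ) then ln T ~ Normal(μ,σ), so the p-quantile of ln T is μ + z_p·σ.
ln(300) = 5.704 and ln(2600) = 7.863; z_{0.1} = -1.282, z_{0.9} = 1.282.
σ = (7.863 − 5.704)/(1.282 − (-1.282)) = 0.843.
μ = 5.704 − (-1.282)·0.843 = 6.784.
CV = √(exp(σ²)−1) = √(exp(0.7099)−1) = 1.017.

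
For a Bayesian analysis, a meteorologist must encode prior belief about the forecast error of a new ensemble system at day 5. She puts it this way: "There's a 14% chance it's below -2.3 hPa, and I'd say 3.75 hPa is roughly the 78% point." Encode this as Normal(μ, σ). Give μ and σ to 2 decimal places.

μ = 1.23, σ = 3.27

The p-quantile of Normal(μ,σ) is μ + z_p·σ, with z_{0.14} = -1.08 and z_{0.78} = 0.7722.
Eliminate σ: μ = (z₂·x₁ − z₁·x₂)/(z₂ − z₁) = (0.7722·-2.3 − (-1.08)·3.75)/1.853 = 1.23.
Then σ = (x₂ − x₁)/(z₂ − z₁) = (3.75 − -2.3)/1.853 = 3.27.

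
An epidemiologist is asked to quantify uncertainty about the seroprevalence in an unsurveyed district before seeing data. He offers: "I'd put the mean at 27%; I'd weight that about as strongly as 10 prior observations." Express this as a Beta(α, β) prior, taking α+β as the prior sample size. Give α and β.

Under the effective-sample-size interpretation, Beta(α, β) has prior mean α/(α+β) and prior sample size α+β.
So α+β = 10 and α/(α+β) = 0.27, giving α = 0.27·10 = 2.7 and β = 10 − 2.7 = 7.3.

α = 2.7, β = 7.3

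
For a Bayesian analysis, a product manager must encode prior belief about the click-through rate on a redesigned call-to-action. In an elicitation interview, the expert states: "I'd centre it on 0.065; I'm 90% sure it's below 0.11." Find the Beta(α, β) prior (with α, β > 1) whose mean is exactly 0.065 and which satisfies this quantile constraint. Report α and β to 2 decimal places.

α ≈ 3.50, β ≈ 50.28

With mean 0.065 fixed, write α = 0.065s, β = 0.935s where s = α+β.
Need P(θ < 0.11) = 0.9 under Beta(0.065s, 0.935s). Normal approximation: (q−m)/√(m(1−m)/s) ≈ z_{0.9} = 1.28, so s ≈ 0.065·0.935·(1.28)²/(0.11−0.065)² = 49.3.
At s = 49.3: P(θ<0.11) ≈ 0.893. Adjusting to match 0.9 gives s ≈ 53.78.
So α = 0.065·53.78 ≈ 3.50, β = 0.935·53.78 ≈ 50.28.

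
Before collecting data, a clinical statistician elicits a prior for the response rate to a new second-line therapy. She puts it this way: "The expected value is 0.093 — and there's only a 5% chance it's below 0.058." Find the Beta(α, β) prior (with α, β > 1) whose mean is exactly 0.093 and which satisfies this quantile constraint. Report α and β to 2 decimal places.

With mean 0.093 fixed, write α = 0.093s, β = 0.907s where s = α+β.
Need P(θ < 0.058) = 0.05 under Beta(0.093s, 0.907s). Normal approximation: (q−m)/√(m(1−m)/s) ≈ z_{0.05} = -1.64, so s ≈ 0.093·0.907·(-1.64)²/(0.058−0.093)² = 186.3.
At s = 186.3: P(θ<0.058) ≈ 0.035. Adjusting to match 0.05 gives s ≈ 155.48.
So α = 0.093·155.48 ≈ 14.46, β = 0.907·155.48 ≈ 141.02.

α ≈ 14.46, β ≈ 141.02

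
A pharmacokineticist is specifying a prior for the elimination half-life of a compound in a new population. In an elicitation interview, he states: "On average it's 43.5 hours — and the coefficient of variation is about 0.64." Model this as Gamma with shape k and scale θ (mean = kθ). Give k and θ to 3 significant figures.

For Gamma(k, scale θ): mean = kθ, variance = kθ², so CV = 1/√k.
CV = 0.64, hence k = 1/CV² = 2.44.
Then θ = mean/k = 43.5/2.44 = 17.8.

k ≈ 2.44, θ ≈ 17.8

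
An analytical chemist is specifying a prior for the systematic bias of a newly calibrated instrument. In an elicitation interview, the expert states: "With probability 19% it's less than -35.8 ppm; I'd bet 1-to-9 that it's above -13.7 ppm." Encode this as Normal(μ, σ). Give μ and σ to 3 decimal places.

The p-quantile of Normal(μ,σ) is μ + z_p·σ, with z_{0.19} = -0.8779 and z_{0.9} = 1.282.
Eliminate σ: μ = (z₂·x₁ − z₁·x₂)/(z₂ − z₁) = (1.282·-35.8 − (-0.8779)·-13.7)/2.159 = -26.816.
Then σ = (x₂ − x₁)/(z₂ − z₁) = (-13.7 − -35.8)/2.159 = 10.234.

μ = -26.816, σ = 10.234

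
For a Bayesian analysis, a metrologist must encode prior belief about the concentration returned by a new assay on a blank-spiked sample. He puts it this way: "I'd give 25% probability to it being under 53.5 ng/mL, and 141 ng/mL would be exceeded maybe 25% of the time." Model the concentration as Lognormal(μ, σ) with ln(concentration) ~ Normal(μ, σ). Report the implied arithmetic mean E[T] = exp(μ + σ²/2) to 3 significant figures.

If T ~ Lognormal(μ,σ) then ln T ~ Normal(μ,σ), so the p-quantile of ln T is μ + z_p·σ.
ln(53.5) = 3.98 and ln(141) = 4.949; z_{0.25} = -0.6745, z_{0.75} = 0.6745.
σ = (4.949 − 3.98)/(0.6745 − (-0.6745)) = 0.718.
μ = 3.98 − (-0.6745)·0.718 = 4.464.
E[T] = exp(μ + σ²/2) = exp(4.464 + 0.2580) = 112 ng/mL.

E[T] ≈ 112 ng/mL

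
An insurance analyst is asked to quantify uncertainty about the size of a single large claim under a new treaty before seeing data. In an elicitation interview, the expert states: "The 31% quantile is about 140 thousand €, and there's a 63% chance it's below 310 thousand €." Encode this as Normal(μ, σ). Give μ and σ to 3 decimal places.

The p-quantile of Normal(μ,σ) is μ + z_p·σ, with z_{0.31} = -0.4959 and z_{0.63} = 0.3319.
Eliminate σ: μ = (z₂·x₁ − z₁·x₂)/(z₂ − z₁) = (0.3319·140 − (-0.4959)·310)/0.8277 = 241.841.
Then σ = (x₂ − x₁)/(z₂ − z₁) = (310 − 140)/0.8277 = 205.388.

μ = 241.841, σ = 205.388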